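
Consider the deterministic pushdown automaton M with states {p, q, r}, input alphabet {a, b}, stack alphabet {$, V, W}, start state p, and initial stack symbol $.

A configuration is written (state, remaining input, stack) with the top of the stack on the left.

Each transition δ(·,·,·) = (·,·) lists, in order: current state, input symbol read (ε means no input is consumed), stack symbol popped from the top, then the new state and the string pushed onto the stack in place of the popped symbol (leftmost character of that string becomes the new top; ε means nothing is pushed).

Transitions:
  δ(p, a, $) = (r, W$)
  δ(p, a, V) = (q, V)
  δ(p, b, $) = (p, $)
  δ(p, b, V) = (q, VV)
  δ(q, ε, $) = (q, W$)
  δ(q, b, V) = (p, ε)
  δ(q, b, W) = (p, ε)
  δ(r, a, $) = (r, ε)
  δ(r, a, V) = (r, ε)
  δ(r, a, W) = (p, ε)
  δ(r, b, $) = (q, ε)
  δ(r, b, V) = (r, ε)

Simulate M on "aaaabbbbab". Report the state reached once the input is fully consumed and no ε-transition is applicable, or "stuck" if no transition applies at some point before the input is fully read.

(p, aaaabbbbab, $)
  read a, top $: go to r, push W$ → (r, aaabbbbab, W$)
  read a, top W: go to p, push ε → (p, aabbbbab, $)
  read a, top $: go to r, push W$ → (r, abbbbab, W$)
  read a, top W: go to p, push ε → (p, bbbbab, $)
  read b, top $: go to p, push $ → (p, bbbab, $)
  read b, top $: go to p, push $ → (p, bbab, $)
  read b, top $: go to p, push $ → (p, bab, $)
  read b, top $: go to p, push $ → (p, ab, $)
  read a, top $: go to r, push W$ → (r, b, W$)
No transition for (r, b, top W); M blocks with input b remaining.

stuck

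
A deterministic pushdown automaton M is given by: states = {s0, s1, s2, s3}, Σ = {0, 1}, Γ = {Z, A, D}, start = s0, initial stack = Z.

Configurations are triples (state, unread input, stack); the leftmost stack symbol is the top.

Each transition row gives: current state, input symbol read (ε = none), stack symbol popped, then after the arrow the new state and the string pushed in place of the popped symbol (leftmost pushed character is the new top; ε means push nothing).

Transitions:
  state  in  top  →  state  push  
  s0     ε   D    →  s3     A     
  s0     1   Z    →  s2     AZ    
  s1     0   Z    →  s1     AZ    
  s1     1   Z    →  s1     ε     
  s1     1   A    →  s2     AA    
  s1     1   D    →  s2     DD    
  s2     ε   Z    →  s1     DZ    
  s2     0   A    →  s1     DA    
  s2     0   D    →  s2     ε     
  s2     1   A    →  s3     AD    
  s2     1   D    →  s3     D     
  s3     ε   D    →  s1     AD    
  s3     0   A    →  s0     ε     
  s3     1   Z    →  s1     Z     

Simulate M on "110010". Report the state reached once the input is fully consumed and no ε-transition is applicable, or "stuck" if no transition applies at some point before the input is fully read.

(s0, 110010, Z)
  read 1, top Z: go to s2, push AZ → (s2, 10010, AZ)
  read 1, top A: go to s3, push AD → (s3, 0010, ADZ)
  read 0, top A: go to s0, push ε → (s0, 010, DZ)
  ε-move, top D: go to s3, push A → (s3, 010, AZ)
  read 0, top A: go to s0, push ε → (s0, 10, Z)
  read 1, top Z: go to s2, push AZ → (s2, 0, AZ)
  read 0, top A: go to s1, push DA → (s1, ε, DAZ)
All input consumed; M is in state s1.

s1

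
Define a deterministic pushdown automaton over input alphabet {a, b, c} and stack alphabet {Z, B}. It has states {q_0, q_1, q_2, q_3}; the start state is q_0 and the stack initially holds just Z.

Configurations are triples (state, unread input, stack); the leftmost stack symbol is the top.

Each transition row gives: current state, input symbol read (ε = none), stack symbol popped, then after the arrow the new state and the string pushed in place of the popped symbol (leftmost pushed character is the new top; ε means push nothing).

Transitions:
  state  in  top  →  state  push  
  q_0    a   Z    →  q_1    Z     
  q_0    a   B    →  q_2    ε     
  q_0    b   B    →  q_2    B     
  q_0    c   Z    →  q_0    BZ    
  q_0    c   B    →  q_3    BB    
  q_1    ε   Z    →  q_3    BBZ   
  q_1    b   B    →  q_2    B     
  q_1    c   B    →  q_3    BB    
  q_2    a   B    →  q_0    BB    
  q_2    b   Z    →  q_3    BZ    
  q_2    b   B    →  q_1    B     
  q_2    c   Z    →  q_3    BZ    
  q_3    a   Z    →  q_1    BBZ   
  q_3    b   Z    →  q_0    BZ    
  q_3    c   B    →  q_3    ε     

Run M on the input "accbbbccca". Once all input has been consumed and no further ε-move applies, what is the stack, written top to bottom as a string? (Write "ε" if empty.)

BBZ

(q_0, accbbbccca, Z)
  read a, top Z: go to q_1, push Z → (q_1, ccbbbccca, Z)
  ε-move, top Z: go to q_3, push BBZ → (q_3, ccbbbccca, BBZ)
  read c, top B: go to q_3, push ε → (q_3, cbbbccca, BZ)
  read c, top B: go to q_3, push ε → (q_3, bbbccca, Z)
  read b, top Z: go to q_0, push BZ → (q_0, bbccca, BZ)
  read b, top B: go to q_2, push B → (q_2, bccca, BZ)
  read b, top B: go to q_1, push B → (q_1, ccca, BZ)
  read c, top B: go to q_3, push BB → (q_3, cca, BBZ)
  read c, top B: go to q_3, push ε → (q_3, ca, BZ)
  read c, top B: go to q_3, push ε → (q_3, a, Z)
  read a, top Z: go to q_1, push BBZ → (q_1, ε, BBZ)
All input consumed in state q_1 with stack BBZ.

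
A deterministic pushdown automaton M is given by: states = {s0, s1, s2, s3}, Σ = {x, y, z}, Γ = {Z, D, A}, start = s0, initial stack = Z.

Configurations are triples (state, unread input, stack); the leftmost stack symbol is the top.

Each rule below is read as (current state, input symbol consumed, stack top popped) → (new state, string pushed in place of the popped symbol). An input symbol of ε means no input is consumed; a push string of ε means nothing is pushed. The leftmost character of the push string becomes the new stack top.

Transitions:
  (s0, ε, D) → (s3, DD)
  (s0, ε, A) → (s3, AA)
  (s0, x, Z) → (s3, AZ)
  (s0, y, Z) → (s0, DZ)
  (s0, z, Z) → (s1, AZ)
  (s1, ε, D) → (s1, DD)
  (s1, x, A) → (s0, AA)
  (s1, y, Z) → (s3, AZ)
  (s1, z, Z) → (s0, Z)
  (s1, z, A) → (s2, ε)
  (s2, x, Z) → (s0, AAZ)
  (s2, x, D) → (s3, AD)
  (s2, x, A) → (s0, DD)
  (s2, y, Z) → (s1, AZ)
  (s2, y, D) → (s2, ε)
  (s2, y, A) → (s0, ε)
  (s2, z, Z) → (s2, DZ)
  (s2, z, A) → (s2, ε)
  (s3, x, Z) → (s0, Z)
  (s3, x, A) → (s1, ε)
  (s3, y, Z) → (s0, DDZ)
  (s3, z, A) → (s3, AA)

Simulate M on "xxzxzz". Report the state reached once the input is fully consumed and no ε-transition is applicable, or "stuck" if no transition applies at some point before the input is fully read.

s3

(s0, xxzxzz, Z) ⊢ (s3, xzxzz, AZ) ⊢ (s1, zxzz, Z) ⊢ (s0, xzz, Z) ⊢ (s3, zz, AZ) ⊢ (s3, z, AAZ) ⊢ (s3, ε, AAAZ)
All input consumed; M is in state s3.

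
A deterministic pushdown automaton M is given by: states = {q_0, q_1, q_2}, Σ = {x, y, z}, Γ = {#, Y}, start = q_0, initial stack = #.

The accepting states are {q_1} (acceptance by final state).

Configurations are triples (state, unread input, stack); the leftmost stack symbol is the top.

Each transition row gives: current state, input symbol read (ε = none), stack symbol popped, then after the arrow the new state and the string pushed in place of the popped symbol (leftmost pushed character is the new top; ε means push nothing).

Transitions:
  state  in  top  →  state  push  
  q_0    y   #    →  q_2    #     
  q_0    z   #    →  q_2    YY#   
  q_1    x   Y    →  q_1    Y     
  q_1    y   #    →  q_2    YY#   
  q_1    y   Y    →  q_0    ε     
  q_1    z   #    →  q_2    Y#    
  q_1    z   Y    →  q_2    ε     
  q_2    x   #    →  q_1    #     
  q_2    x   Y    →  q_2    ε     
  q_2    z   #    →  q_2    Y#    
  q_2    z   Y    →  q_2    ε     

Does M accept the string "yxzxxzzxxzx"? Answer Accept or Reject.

Reject

(q_0, yxzxxzzxxzx, #)
  read y, top #: go to q_2, push # → (q_2, xzxxzzxxzx, #)
  read x, top #: go to q_1, push # → (q_1, zxxzzxxzx, #)
  read z, top #: go to q_2, push Y# → (q_2, xxzzxxzx, Y#)
  read x, top Y: go to q_2, push ε → (q_2, xzzxxzx, #)
  read x, top #: go to q_1, push # → (q_1, zzxxzx, #)
  read z, top #: go to q_2, push Y# → (q_2, zxxzx, Y#)
  read z, top Y: go to q_2, push ε → (q_2, xxzx, #)
  read x, top #: go to q_1, push # → (q_1, xzx, #)
No transition applies at (q_1, xzx, #); input not fully consumed.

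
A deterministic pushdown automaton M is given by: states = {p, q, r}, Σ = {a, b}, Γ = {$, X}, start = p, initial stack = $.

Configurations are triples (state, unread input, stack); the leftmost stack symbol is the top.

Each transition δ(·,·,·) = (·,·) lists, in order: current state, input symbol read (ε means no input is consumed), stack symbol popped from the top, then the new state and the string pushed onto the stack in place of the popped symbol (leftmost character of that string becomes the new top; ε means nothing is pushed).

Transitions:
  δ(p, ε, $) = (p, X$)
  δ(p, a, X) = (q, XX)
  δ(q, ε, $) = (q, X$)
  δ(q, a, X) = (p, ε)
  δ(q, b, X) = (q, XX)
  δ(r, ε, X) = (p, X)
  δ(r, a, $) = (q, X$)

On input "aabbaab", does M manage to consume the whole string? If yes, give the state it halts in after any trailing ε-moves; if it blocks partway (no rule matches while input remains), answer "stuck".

(p, aabbaab, $)
  ε-move, top $: go to p, push X$ → (p, aabbaab, X$)
  read a, top X: go to q, push XX → (q, abbaab, XX$)
  read a, top X: go to p, push ε → (p, bbaab, X$)
No transition for (p, b, top X); M blocks with input bbaab remaining.

stuck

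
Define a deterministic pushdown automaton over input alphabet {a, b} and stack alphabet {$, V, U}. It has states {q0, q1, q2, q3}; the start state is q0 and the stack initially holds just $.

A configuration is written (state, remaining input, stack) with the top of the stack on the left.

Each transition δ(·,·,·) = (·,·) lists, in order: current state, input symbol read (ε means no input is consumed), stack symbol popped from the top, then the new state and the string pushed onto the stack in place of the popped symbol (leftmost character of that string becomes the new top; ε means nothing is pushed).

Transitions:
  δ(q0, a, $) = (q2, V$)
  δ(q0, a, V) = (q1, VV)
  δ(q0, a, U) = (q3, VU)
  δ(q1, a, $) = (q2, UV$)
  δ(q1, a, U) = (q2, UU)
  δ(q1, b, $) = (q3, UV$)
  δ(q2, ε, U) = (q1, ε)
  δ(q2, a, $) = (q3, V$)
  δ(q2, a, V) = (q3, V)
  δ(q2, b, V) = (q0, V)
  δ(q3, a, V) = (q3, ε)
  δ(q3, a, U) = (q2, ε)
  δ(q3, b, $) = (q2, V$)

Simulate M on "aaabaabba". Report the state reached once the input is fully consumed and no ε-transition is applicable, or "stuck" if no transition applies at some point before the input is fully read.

q1

(q0, aaabaabba, $) ⊢ (q2, aabaabba, V$) ⊢ (q3, abaabba, V$) ⊢ (q3, baabba, $) ⊢ (q2, aabba, V$) ⊢ (q3, abba, V$) ⊢ (q3, bba, $) ⊢ (q2, ba, V$) ⊢ (q0, a, V$) ⊢ (q1, ε, VV$)
All input consumed; M is in state q1.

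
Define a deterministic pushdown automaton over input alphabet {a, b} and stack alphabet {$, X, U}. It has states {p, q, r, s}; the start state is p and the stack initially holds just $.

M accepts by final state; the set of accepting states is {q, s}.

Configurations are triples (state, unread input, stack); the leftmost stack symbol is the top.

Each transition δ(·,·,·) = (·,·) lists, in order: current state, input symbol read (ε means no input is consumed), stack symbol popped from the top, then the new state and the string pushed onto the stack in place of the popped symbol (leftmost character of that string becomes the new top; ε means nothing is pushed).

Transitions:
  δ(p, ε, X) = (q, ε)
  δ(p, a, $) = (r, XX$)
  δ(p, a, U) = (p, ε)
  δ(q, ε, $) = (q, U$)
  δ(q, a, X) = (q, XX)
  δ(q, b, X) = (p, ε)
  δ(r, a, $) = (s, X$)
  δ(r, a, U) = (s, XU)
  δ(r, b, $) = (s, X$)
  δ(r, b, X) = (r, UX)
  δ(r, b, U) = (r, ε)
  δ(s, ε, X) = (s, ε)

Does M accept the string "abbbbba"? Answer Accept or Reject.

Accept

(p, abbbbba, $) ⊢ (r, bbbbba, XX$) ⊢ (r, bbbba, UXX$) ⊢ (r, bbba, XX$) ⊢ (r, bba, UXX$) ⊢ (r, ba, XX$) ⊢ (r, a, UXX$) ⊢ (s, ε, XUXX$)
All input consumed; state s ∈ F.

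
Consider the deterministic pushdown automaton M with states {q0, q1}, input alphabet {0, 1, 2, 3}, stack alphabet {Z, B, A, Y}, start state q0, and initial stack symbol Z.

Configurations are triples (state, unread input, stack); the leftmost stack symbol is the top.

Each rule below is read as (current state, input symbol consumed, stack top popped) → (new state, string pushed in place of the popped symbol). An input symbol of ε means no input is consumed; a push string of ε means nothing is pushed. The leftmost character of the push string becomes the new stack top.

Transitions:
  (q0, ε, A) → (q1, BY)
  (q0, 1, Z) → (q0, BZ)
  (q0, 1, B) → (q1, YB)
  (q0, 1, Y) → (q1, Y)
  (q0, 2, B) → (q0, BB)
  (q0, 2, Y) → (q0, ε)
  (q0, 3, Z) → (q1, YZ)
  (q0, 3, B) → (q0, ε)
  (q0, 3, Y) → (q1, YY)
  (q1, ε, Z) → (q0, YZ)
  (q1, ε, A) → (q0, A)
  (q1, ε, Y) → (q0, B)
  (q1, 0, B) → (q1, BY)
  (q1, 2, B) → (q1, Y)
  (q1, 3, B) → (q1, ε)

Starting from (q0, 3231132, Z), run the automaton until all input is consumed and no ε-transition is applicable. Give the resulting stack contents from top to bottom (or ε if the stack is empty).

BBBZ

(q0, 3231132, Z)
  read 3, top Z: go to q1, push YZ → (q1, 231132, YZ)
  ε-move, top Y: go to q0, push B → (q0, 231132, BZ)
  read 2, top B: go to q0, push BB → (q0, 31132, BBZ)
  read 3, top B: go to q0, push ε → (q0, 1132, BZ)
  read 1, top B: go to q1, push YB → (q1, 132, YBZ)
  ε-move, top Y: go to q0, push B → (q0, 132, BBZ)
  read 1, top B: go to q1, push YB → (q1, 32, YBBZ)
  ε-move, top Y: go to q0, push B → (q0, 32, BBBZ)
  read 3, top B: go to q0, push ε → (q0, 2, BBZ)
  read 2, top B: go to q0, push BB → (q0, ε, BBBZ)
All input consumed in state q0 with stack BBBZ.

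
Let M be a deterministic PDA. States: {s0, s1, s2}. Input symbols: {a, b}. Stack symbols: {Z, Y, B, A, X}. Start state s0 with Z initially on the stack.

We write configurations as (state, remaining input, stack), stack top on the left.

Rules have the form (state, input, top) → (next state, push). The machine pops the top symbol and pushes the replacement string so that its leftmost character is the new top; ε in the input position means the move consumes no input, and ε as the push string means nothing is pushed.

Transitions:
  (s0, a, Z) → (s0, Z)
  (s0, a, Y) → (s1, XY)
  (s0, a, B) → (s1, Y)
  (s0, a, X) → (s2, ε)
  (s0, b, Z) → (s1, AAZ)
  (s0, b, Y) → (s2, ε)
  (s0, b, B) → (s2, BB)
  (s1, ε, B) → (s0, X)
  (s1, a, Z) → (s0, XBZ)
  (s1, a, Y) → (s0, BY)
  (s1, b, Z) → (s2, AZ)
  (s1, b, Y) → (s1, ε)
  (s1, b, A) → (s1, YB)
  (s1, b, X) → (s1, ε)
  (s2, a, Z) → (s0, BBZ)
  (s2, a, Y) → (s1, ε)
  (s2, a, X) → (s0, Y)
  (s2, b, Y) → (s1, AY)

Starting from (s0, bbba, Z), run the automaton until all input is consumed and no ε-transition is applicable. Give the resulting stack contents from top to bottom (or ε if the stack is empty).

(s0, bbba, Z)
  read b, top Z: go to s1, push AAZ → (s1, bba, AAZ)
  read b, top A: go to s1, push YB → (s1, ba, YBAZ)
  read b, top Y: go to s1, push ε → (s1, a, BAZ)
  ε-move, top B: go to s0, push X → (s0, a, XAZ)
  read a, top X: go to s2, push ε → (s2, ε, AZ)
All input consumed in state s2 with stack AZ.

AZ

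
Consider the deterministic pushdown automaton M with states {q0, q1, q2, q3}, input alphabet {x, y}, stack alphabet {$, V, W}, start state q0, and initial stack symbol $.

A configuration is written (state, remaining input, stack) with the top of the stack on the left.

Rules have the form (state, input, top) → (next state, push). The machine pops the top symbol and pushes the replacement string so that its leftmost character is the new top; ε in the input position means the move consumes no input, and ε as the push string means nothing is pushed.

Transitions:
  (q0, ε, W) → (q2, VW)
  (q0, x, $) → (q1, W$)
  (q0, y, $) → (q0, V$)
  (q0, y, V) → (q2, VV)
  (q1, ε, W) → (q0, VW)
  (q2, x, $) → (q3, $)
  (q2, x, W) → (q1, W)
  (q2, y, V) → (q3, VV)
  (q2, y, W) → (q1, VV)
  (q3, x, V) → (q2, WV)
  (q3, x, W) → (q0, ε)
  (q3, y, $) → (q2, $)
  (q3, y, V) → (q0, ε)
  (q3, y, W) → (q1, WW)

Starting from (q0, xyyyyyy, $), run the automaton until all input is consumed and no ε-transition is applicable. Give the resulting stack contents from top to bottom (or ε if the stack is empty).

VVVW$

(q0, xyyyyyy, $) ⊢ (q1, yyyyyy, W$) ⊢ (q0, yyyyyy, VW$) ⊢ (q2, yyyyy, VVW$) ⊢ (q3, yyyy, VVVW$) ⊢ (q0, yyy, VVW$) ⊢ (q2, yy, VVVW$) ⊢ (q3, y, VVVVW$) ⊢ (q0, ε, VVVW$)
All input consumed in state q0 with stack VVVW$.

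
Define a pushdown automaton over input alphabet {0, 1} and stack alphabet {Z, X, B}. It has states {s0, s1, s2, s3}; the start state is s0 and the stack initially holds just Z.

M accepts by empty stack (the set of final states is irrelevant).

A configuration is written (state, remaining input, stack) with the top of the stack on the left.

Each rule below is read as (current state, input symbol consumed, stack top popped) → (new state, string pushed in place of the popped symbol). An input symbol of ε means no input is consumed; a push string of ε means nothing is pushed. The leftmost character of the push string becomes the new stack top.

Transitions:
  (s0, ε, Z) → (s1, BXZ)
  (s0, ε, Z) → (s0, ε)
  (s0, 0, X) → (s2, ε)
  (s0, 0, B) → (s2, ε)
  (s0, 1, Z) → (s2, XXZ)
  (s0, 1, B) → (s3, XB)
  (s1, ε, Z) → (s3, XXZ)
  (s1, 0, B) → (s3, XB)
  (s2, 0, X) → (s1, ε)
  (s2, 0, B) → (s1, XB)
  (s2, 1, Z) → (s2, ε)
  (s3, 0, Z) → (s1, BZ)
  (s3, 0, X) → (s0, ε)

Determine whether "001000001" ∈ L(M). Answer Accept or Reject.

One accepting computation: (s0, 001000001, Z) ⊢ (s1, 001000001, BXZ) ⊢ (s3, 01000001, XBXZ) ⊢ (s0, 1000001, BXZ) ⊢ (s3, 000001, XBXZ) ⊢ (s0, 00001, BXZ) ⊢ (s2, 0001, XZ) ⊢ (s1, 001, Z) ⊢ (s3, 001, XXZ) ⊢ (s0, 01, XZ) ⊢ (s2, 1, Z) ⊢ (s2, ε, ε)
All input consumed and the stack is empty.

Accept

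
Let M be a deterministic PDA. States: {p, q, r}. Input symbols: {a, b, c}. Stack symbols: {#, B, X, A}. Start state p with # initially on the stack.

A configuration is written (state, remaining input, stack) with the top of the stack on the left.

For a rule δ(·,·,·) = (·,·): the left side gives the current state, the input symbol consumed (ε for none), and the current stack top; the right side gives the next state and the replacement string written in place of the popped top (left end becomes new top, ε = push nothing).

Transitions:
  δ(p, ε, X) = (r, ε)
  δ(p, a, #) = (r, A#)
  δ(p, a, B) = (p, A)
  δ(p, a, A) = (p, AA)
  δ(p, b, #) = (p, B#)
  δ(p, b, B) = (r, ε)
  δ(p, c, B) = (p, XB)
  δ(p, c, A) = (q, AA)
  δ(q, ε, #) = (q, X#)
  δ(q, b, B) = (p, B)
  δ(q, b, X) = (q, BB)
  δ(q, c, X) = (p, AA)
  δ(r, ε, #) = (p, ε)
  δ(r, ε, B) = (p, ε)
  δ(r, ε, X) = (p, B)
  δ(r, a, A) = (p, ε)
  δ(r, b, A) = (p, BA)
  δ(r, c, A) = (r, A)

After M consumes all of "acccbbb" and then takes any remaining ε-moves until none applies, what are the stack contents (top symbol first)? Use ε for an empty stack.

(p, acccbbb, #)
  read a, top #: go to r, push A# → (r, cccbbb, A#)
  read c, top A: go to r, push A → (r, ccbbb, A#)
  read c, top A: go to r, push A → (r, cbbb, A#)
  read c, top A: go to r, push A → (r, bbb, A#)
  read b, top A: go to p, push BA → (p, bb, BA#)
  read b, top B: go to r, push ε → (r, b, A#)
  read b, top A: go to p, push BA → (p, ε, BA#)
All input consumed in state p with stack BA#.

BA#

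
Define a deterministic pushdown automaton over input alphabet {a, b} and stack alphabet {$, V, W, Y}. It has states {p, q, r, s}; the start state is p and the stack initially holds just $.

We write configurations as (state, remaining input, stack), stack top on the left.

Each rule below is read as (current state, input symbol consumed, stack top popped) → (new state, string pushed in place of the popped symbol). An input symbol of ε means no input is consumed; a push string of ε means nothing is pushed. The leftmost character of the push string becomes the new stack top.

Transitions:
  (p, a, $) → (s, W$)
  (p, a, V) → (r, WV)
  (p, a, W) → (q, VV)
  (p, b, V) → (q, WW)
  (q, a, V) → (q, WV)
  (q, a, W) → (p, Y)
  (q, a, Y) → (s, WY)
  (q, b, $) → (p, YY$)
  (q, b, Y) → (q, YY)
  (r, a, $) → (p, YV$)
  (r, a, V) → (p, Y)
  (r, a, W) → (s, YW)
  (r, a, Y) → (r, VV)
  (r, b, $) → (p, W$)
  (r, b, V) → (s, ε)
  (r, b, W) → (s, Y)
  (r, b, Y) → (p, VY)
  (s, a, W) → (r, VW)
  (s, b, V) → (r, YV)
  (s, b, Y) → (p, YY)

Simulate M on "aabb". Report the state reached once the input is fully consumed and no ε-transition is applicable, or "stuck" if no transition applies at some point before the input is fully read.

(p, aabb, $)
  read a, top $: go to s, push W$ → (s, abb, W$)
  read a, top W: go to r, push VW → (r, bb, VW$)
  read b, top V: go to s, push ε → (s, b, W$)
No transition for (s, b, top W); M blocks with input b remaining.

stuck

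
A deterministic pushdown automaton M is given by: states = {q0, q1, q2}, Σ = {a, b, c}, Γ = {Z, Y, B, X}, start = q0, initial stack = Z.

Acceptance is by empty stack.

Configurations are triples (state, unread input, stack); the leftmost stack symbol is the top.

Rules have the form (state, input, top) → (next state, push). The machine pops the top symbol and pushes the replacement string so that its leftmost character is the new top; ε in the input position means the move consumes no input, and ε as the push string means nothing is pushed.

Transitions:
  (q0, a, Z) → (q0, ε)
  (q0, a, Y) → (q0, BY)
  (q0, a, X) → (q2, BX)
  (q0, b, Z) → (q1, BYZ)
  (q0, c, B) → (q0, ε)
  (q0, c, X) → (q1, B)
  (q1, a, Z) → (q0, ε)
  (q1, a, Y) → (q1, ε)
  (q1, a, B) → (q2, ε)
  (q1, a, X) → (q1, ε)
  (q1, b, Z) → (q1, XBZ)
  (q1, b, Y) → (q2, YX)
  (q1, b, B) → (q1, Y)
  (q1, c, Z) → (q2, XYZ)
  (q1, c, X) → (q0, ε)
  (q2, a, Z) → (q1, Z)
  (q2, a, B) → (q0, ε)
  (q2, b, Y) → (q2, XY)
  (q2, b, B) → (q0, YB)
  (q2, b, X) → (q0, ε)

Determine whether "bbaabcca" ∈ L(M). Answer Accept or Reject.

Accept

(q0, bbaabcca, Z)
  read b, top Z: go to q1, push BYZ → (q1, baabcca, BYZ)
  read b, top B: go to q1, push Y → (q1, aabcca, YYZ)
  read a, top Y: go to q1, push ε → (q1, abcca, YZ)
  read a, top Y: go to q1, push ε → (q1, bcca, Z)
  read b, top Z: go to q1, push XBZ → (q1, cca, XBZ)
  read c, top X: go to q0, push ε → (q0, ca, BZ)
  read c, top B: go to q0, push ε → (q0, a, Z)
  read a, top Z: go to q0, push ε → (q0, ε, ε)
All input consumed and the stack is empty.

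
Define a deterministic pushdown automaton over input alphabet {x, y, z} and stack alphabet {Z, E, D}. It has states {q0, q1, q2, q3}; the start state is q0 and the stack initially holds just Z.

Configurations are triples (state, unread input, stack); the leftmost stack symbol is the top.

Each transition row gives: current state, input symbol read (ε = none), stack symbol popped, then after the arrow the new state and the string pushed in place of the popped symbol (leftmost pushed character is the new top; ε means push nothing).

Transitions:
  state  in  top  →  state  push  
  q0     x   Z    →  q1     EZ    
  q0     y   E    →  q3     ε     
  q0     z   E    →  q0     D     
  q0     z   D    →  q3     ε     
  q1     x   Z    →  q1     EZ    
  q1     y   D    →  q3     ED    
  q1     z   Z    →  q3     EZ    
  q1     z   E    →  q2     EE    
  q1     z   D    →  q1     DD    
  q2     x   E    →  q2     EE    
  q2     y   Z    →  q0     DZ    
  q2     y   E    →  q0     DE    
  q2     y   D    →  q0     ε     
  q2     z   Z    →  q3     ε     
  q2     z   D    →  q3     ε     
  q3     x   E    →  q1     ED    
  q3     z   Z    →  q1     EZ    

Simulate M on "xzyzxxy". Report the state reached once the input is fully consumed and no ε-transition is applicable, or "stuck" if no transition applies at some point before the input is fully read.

(q0, xzyzxxy, Z)
  read x, top Z: go to q1, push EZ → (q1, zyzxxy, EZ)
  read z, top E: go to q2, push EE → (q2, yzxxy, EEZ)
  read y, top E: go to q0, push DE → (q0, zxxy, DEEZ)
  read z, top D: go to q3, push ε → (q3, xxy, EEZ)
  read x, top E: go to q1, push ED → (q1, xy, EDEZ)
No transition for (q1, x, top E); M blocks with input xy remaining.

stuck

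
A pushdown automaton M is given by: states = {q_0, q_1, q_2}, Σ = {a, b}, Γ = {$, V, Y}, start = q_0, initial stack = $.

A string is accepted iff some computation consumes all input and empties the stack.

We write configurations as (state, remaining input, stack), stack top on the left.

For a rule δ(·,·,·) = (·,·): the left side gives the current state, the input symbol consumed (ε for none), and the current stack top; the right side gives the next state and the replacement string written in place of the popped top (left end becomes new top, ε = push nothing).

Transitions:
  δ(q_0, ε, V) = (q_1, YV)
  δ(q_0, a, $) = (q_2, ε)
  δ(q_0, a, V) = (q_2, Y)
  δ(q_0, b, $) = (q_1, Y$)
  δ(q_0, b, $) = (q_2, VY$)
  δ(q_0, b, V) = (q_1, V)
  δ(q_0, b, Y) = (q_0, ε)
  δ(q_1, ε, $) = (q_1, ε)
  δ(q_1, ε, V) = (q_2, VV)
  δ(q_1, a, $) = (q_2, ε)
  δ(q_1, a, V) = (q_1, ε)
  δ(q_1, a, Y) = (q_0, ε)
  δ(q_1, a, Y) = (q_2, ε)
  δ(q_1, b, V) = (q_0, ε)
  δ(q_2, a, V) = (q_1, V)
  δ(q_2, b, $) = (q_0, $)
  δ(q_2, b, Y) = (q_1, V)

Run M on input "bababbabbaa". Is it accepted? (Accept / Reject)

One accepting computation: (q_0, bababbabbaa, $) ⊢ (q_1, ababbabbaa, Y$) ⊢ (q_0, babbabbaa, $) ⊢ (q_1, abbabbaa, Y$) ⊢ (q_2, bbabbaa, $) ⊢ (q_0, babbaa, $) ⊢ (q_1, abbaa, Y$) ⊢ (q_2, bbaa, $) ⊢ (q_0, baa, $) ⊢ (q_1, aa, Y$) ⊢ (q_0, a, $) ⊢ (q_2, ε, ε)
All input consumed and the stack is empty.

Accept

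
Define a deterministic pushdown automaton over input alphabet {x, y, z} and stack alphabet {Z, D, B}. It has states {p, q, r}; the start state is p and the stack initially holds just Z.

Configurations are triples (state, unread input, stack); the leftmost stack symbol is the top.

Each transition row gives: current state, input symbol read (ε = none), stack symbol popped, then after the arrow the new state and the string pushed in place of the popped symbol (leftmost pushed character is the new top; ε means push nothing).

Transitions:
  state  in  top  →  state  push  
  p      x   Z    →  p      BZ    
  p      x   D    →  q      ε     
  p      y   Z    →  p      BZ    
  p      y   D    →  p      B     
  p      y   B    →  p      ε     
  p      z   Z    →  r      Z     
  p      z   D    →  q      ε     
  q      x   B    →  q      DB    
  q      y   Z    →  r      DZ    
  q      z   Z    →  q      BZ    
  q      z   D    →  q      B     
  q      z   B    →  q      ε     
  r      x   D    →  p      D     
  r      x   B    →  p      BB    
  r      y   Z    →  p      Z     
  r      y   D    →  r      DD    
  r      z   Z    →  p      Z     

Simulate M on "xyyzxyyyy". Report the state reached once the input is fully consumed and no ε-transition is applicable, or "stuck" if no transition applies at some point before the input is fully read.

stuck

(p, xyyzxyyyy, Z)
  read x, top Z: go to p, push BZ → (p, yyzxyyyy, BZ)
  read y, top B: go to p, push ε → (p, yzxyyyy, Z)
  read y, top Z: go to p, push BZ → (p, zxyyyy, BZ)
No transition for (p, z, top B); M blocks with input zxyyyy remaining.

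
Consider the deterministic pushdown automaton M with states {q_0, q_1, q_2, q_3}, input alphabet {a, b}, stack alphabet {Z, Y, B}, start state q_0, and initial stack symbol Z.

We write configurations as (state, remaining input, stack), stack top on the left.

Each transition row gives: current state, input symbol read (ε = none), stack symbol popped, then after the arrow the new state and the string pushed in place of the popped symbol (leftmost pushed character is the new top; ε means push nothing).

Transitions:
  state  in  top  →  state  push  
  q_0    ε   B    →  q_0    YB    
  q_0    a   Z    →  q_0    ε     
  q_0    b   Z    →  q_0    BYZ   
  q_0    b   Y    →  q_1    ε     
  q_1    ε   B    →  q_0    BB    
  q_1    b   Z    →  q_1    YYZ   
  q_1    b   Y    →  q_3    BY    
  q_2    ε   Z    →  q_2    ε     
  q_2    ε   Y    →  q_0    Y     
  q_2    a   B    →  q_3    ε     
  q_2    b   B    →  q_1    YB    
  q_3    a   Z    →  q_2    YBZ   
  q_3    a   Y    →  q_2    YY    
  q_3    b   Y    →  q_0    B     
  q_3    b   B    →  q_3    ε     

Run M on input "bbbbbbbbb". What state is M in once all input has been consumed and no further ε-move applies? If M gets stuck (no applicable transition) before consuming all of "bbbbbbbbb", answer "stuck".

(q_0, bbbbbbbbb, Z)
  read b, top Z: go to q_0, push BYZ → (q_0, bbbbbbbb, BYZ)
  ε-move, top B: go to q_0, push YB → (q_0, bbbbbbbb, YBYZ)
  read b, top Y: go to q_1, push ε → (q_1, bbbbbbb, BYZ)
  ε-move, top B: go to q_0, push BB → (q_0, bbbbbbb, BBYZ)
  ε-move, top B: go to q_0, push YB → (q_0, bbbbbbb, YBBYZ)
  read b, top Y: go to q_1, push ε → (q_1, bbbbbb, BBYZ)
  ε-move, top B: go to q_0, push BB → (q_0, bbbbbb, BBBYZ)
  ε-move, top B: go to q_0, push YB → (q_0, bbbbbb, YBBBYZ)
  read b, top Y: go to q_1, push ε → (q_1, bbbbb, BBBYZ)
  ε-move, top B: go to q_0, push BB → (q_0, bbbbb, BBBBYZ)
  ε-move, top B: go to q_0, push YB → (q_0, bbbbb, YBBBBYZ)
  read b, top Y: go to q_1, push ε → (q_1, bbbb, BBBBYZ)
  ε-move, top B: go to q_0, push BB → (q_0, bbbb, BBBBBYZ)
  ε-move, top B: go to q_0, push YB → (q_0, bbbb, YBBBBBYZ)
  read b, top Y: go to q_1, push ε → (q_1, bbb, BBBBBYZ)
  ε-move, top B: go to q_0, push BB → (q_0, bbb, BBBBBBYZ)
  ε-move, top B: go to q_0, push YB → (q_0, bbb, YBBBBBBYZ)
  read b, top Y: go to q_1, push ε → (q_1, bb, BBBBBBYZ)
  ε-move, top B: go to q_0, push BB → (q_0, bb, BBBBBBBYZ)
  ε-move, top B: go to q_0, push YB → (q_0, bb, YBBBBBBBYZ)
  read b, top Y: go to q_1, push ε → (q_1, b, BBBBBBBYZ)
  ε-move, top B: go to q_0, push BB → (q_0, b, BBBBBBBBYZ)
  ε-move, top B: go to q_0, push YB → (q_0, b, YBBBBBBBBYZ)
  read b, top Y: go to q_1, push ε → (q_1, ε, BBBBBBBBYZ)
  ε-move, top B: go to q_0, push BB → (q_0, ε, BBBBBBBBBYZ)
  ε-move, top B: go to q_0, push YB → (q_0, ε, YBBBBBBBBBYZ)
All input consumed; M is in state q_0.

q_0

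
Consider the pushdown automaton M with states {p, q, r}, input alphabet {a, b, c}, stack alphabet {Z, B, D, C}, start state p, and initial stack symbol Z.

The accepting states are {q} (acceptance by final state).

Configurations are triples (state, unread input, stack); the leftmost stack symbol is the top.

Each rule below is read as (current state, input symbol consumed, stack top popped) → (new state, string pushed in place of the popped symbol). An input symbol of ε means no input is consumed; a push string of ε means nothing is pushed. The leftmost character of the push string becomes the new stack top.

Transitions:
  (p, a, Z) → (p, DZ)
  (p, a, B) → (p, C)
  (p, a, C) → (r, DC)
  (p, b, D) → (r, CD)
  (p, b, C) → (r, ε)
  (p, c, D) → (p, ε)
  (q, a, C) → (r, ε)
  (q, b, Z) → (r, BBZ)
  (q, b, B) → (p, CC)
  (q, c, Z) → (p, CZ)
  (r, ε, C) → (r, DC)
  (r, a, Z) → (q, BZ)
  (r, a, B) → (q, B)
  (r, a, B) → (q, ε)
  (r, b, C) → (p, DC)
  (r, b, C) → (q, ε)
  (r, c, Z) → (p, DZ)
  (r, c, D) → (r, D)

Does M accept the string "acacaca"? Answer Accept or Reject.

No computation consumes all input and reaches a final state.

Reject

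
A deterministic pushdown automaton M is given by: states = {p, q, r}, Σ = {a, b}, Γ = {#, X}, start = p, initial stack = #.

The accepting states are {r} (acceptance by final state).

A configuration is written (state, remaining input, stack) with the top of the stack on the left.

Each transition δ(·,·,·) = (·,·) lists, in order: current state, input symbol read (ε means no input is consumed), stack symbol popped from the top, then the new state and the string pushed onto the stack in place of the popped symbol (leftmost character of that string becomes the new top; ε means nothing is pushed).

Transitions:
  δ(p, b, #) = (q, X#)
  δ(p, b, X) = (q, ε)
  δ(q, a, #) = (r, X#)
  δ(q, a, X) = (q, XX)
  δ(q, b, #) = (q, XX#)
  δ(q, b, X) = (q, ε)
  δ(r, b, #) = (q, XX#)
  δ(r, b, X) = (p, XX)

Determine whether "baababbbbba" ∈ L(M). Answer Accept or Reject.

Reject

(p, baababbbbba, #) ⊢ (q, aababbbbba, X#) ⊢ (q, ababbbbba, XX#) ⊢ (q, babbbbba, XXX#) ⊢ (q, abbbbba, XX#) ⊢ (q, bbbbba, XXX#) ⊢ (q, bbbba, XX#) ⊢ (q, bbba, X#) ⊢ (q, bba, #) ⊢ (q, ba, XX#) ⊢ (q, a, X#) ⊢ (q, ε, XX#)
All input consumed; state q ∉ F and no further ε-move applies.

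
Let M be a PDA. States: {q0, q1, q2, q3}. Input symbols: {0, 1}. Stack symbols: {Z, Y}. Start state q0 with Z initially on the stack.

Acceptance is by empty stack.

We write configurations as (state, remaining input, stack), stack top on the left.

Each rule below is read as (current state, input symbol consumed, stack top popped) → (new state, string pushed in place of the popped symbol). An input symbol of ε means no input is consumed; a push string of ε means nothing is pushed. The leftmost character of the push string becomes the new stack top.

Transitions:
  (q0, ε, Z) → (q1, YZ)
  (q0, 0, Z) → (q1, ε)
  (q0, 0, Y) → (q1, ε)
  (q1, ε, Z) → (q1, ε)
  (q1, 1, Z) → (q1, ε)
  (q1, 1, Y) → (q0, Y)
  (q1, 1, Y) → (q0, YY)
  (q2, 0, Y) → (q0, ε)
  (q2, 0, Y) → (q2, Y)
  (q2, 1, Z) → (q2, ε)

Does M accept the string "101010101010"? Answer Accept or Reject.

Accept

One accepting computation: (q0, 101010101010, Z) ⊢ (q1, 101010101010, YZ) ⊢ (q0, 01010101010, YYZ) ⊢ (q1, 1010101010, YZ) ⊢ (q0, 010101010, YYZ) ⊢ (q1, 10101010, YZ) ⊢ (q0, 0101010, YYZ) ⊢ (q1, 101010, YZ) ⊢ (q0, 01010, YYZ) ⊢ (q1, 1010, YZ) ⊢ (q0, 010, YYZ) ⊢ (q1, 10, YZ) ⊢ (q0, 0, YZ) ⊢ (q1, ε, Z) ⊢ (q1, ε, ε)
All input consumed and the stack is empty.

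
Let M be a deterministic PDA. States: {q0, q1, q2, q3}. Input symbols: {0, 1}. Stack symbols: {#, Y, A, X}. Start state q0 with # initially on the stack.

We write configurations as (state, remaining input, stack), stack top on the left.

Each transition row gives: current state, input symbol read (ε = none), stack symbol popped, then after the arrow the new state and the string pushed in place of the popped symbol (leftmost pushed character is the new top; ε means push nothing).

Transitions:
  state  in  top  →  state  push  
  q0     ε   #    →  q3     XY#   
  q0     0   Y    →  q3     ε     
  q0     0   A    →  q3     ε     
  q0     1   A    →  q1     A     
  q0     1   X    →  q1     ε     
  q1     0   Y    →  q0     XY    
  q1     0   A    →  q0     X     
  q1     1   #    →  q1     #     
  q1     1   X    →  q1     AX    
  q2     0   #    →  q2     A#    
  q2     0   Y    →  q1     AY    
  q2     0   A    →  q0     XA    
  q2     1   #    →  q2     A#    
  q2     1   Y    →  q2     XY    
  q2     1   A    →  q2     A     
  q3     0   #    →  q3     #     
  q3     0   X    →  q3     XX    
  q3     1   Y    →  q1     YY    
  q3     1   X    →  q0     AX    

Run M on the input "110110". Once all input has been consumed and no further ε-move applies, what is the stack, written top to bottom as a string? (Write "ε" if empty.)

(q0, 110110, #)
  ε-move, top #: go to q3, push XY# → (q3, 110110, XY#)
  read 1, top X: go to q0, push AX → (q0, 10110, AXY#)
  read 1, top A: go to q1, push A → (q1, 0110, AXY#)
  read 0, top A: go to q0, push X → (q0, 110, XXY#)
  read 1, top X: go to q1, push ε → (q1, 10, XY#)
  read 1, top X: go to q1, push AX → (q1, 0, AXY#)
  read 0, top A: go to q0, push X → (q0, ε, XXY#)
All input consumed in state q0 with stack XXY#.

XXY#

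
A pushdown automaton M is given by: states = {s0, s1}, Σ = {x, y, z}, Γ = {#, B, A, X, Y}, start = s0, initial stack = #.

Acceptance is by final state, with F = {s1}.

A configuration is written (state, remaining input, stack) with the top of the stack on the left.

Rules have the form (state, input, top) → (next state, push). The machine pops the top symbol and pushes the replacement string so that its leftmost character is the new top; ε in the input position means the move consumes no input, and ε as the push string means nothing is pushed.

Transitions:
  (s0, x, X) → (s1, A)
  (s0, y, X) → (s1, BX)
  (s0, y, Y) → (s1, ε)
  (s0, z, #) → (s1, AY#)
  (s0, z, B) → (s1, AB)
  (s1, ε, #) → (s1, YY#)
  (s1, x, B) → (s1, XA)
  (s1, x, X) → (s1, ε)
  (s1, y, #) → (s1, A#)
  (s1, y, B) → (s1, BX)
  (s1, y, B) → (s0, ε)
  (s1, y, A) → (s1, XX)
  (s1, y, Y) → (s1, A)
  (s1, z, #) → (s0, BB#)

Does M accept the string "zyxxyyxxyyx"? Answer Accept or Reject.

Accept

One accepting computation: (s0, zyxxyyxxyyx, #) ⊢ (s1, yxxyyxxyyx, AY#) ⊢ (s1, xxyyxxyyx, XXY#) ⊢ (s1, xyyxxyyx, XY#) ⊢ (s1, yyxxyyx, Y#) ⊢ (s1, yxxyyx, A#) ⊢ (s1, xxyyx, XX#) ⊢ (s1, xyyx, X#) ⊢ (s1, yyx, #) ⊢ (s1, yx, A#) ⊢ (s1, x, XX#) ⊢ (s1, ε, X#)
All input consumed and state s1 ∈ F.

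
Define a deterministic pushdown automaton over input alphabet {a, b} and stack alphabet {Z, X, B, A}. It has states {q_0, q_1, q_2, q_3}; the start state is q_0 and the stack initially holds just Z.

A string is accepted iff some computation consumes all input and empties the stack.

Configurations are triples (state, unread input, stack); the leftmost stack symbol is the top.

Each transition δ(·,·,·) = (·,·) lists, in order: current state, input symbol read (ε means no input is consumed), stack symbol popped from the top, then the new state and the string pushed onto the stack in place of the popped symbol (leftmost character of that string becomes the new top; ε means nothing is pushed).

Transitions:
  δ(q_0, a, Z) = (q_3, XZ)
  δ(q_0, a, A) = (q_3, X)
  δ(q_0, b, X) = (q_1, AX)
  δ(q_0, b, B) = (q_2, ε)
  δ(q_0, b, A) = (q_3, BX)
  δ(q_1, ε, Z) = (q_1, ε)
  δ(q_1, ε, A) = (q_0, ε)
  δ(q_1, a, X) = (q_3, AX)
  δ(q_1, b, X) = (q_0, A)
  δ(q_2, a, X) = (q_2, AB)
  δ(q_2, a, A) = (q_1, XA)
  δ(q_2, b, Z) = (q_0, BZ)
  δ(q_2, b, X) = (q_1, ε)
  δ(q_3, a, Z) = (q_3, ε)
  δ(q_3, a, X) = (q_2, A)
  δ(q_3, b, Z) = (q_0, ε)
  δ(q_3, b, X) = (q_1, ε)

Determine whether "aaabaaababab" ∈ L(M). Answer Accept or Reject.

(q_0, aaabaaababab, Z) ⊢ (q_3, aabaaababab, XZ) ⊢ (q_2, abaaababab, AZ) ⊢ (q_1, baaababab, XAZ) ⊢ (q_0, aaababab, AAZ) ⊢ (q_3, aababab, XAZ) ⊢ (q_2, ababab, AAZ) ⊢ (q_1, babab, XAAZ) ⊢ (q_0, abab, AAAZ) ⊢ (q_3, bab, XAAZ) ⊢ (q_1, ab, AAZ) ⊢ (q_0, ab, AZ) ⊢ (q_3, b, XZ) ⊢ (q_1, ε, Z) ⊢ (q_1, ε, ε)
All input consumed and the stack is empty.

Accept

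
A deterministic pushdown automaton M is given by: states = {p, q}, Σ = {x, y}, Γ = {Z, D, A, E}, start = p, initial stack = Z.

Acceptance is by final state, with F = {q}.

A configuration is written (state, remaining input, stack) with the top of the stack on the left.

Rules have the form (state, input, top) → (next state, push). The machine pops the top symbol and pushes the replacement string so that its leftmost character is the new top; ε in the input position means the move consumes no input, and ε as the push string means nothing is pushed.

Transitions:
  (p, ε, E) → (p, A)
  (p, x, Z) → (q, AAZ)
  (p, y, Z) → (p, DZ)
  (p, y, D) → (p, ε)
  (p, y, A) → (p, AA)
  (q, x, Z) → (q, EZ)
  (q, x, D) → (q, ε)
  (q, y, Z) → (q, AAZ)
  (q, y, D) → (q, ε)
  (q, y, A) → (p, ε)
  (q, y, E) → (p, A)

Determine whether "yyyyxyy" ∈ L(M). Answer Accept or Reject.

Reject

(p, yyyyxyy, Z)
  read y, top Z: go to p, push DZ → (p, yyyxyy, DZ)
  read y, top D: go to p, push ε → (p, yyxyy, Z)
  read y, top Z: go to p, push DZ → (p, yxyy, DZ)
  read y, top D: go to p, push ε → (p, xyy, Z)
  read x, top Z: go to q, push AAZ → (q, yy, AAZ)
  read y, top A: go to p, push ε → (p, y, AZ)
  read y, top A: go to p, push AA → (p, ε, AAZ)
All input consumed; state p ∉ F and no further ε-move applies.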